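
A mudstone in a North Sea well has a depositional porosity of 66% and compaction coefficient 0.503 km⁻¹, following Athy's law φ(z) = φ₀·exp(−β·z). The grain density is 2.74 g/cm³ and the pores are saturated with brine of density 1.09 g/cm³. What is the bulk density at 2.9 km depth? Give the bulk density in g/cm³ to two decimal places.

2.49 g/cm³

Porosity at depth: φ = 0.66·exp(−0.503×2.9) = 0.66×0.2325 = 0.1535
Bulk density: ρ_b = (1−φ)ρ_g + φ·ρ_f = 0.8465×2.74 + 0.1535×1.09
       = 2.319 + 0.167 = 2.487 g/cm³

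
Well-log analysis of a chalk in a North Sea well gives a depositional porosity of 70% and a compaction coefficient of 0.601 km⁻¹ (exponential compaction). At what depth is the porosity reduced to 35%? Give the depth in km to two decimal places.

1.15 km

Invert Athy's law: d = ln(n₀/n) / c
d = ln(0.7/0.35) / 0.601 = ln(2) / 0.601 = 0.6931 / 0.601 = 1.153 km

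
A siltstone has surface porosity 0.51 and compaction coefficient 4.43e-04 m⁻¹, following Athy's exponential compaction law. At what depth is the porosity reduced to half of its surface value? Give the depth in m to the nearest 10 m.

Working in km (1 km = 1000 m; k in km⁻¹ = k in m⁻¹ × 1000):
n/n₀ = 1/2 ⇒ exp(−k·Z) = 1/2 ⇒ Z = ln(2) / k
Z = 0.6931 / 0.443 = 1.565 km

1560 m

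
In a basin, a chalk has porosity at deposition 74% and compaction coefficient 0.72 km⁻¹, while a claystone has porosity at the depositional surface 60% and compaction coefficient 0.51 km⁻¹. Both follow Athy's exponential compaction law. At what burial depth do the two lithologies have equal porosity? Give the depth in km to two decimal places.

1.00 km

Set phi₀ₐ e^(−βₐd) = phi₀ᵦ e^(−βᵦd) ⇒ ln(phi₀ₐ/phi₀ᵦ) = (βₐ − βᵦ)·d
d = ln(0.74/0.6) / (0.72 − 0.51) = 0.2097 / 0.21 = 0.999 km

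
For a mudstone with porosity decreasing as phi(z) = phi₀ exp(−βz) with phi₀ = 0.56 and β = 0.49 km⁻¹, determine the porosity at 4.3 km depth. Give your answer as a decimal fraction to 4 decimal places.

0.0681

phi = phi₀·exp(−β·z) = 0.56 × exp(−0.49 × 4.3) = 0.56 × exp(−2.107)
  = 0.56 × 0.1216 = 0.0681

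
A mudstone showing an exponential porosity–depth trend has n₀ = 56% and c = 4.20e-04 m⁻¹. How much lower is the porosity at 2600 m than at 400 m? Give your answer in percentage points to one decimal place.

Working in km (1 km = 1000 m; c in km⁻¹ = c in m⁻¹ × 1000):
n(0.4) = 0.56·e^(−0.42×0.4) = 0.4734
n(2.6) = 0.56·e^(−0.42×2.6) = 0.1879
Δn = 0.4734 − 0.1879 = 0.2855

28.5 percentage points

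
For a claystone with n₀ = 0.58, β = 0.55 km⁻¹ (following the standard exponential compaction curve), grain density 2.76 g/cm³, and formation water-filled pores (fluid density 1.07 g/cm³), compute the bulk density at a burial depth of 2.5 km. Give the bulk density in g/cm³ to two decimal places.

2.51 g/cm³

Porosity at depth: n = 0.58·exp(−0.55×2.5) = 0.58×0.2528 = 0.1466
Bulk density: ρ_b = (1−n)ρ_g + n·ρ_f = 0.8534×2.76 + 0.1466×1.07
       = 2.355 + 0.157 = 2.512 g/cm³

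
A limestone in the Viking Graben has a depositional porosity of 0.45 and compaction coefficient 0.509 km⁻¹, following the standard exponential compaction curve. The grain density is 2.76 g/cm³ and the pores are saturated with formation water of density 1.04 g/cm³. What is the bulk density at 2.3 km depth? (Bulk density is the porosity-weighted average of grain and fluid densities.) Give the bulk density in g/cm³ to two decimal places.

Porosity at depth: φ = 0.45·exp(−0.509×2.3) = 0.45×0.3101 = 0.1396
Bulk density: ρ_b = (1−φ)ρ_g + φ·ρ_f = 0.8604×2.76 + 0.1396×1.04
       = 2.375 + 0.145 = 2.520 g/cm³

2.52 g/cm³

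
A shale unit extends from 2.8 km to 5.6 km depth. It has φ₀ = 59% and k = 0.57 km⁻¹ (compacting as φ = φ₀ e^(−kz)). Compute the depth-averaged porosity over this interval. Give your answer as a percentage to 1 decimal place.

⟨φ⟩ = (1/(z₂−z₁)) ∫ φ₀ e^(−kz) dz = φ₀·(e^(−k·z₁) − e^(−k·z₂)) / (k·(z₂−z₁))
e^(−0.57×2.8) = 0.2027; e^(−0.57×5.6) = 0.0411
⟨φ⟩ = 0.59 × (0.2027 − 0.0411) / (0.57 × 2.8) = 0.59 × 0.1013 = 0.0597

6.0%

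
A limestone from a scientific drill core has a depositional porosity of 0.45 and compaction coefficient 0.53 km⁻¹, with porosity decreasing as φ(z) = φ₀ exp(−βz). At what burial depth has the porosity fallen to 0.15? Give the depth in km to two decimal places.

Invert Athy's law: z = ln(φ₀/φ) / β
z = ln(0.45/0.15) / 0.53 = ln(3) / 0.53 = 1.0986 / 0.53 = 2.073 km

2.07 km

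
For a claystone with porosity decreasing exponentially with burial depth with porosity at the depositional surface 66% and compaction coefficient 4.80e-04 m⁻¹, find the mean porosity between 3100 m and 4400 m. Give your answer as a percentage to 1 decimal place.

Working in km (1 km = 1000 m; β in km⁻¹ = β in m⁻¹ × 1000):
⟨φ⟩ = (1/(d₂−d₁)) ∫ φ₀ e^(−βd) dd = φ₀·(e^(−β·d₁) − e^(−β·d₂)) / (β·(d₂−d₁))
e^(−0.48×3.1) = 0.2258; e^(−0.48×4.4) = 0.1210
⟨φ⟩ = 0.66 × (0.2258 − 0.1210) / (0.48 × 1.3) = 0.66 × 0.1680 = 0.1109

11.1%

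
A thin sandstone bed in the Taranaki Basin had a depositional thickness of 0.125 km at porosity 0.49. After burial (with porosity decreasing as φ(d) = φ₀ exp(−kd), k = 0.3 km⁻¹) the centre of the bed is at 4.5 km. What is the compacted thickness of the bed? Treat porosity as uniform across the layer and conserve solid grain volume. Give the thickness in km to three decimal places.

Porosity at 4.5 km: φ = 0.49·exp(−0.3×4.5) = 0.1270
Solid-volume conservation: h(1−φ) = h₀(1−φ₀) ⇒ h = h₀·(1−φ₀)/(1−φ)
h = 0.125 × (1 − 0.49)/(1 − 0.1270) = 0.125 × 0.5842 = 0.0730 km

0.073 km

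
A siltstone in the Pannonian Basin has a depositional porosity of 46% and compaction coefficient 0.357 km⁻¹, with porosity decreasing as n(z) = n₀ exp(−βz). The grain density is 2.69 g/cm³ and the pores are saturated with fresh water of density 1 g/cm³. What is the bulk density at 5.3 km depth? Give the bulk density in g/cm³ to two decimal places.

Porosity at depth: n = 0.46·exp(−0.357×5.3) = 0.46×0.1508 = 0.0693
Bulk density: ρ_b = (1−n)ρ_g + n·ρ_f = 0.9307×2.69 + 0.0693×1
       = 2.503 + 0.069 = 2.573 g/cm³

2.57 g/cm³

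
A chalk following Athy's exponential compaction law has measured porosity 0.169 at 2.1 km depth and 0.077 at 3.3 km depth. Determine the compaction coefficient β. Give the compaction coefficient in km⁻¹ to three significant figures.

0.655 km⁻¹

Athy: phi(Z) = phi₀ e^(−βZ) ⇒ phi₁/phi₂ = e^{β(Z₂−Z₁)} ⇒ β = ln(phi₁/phi₂)/(Z₂−Z₁)
β = ln(0.169/0.077) / (3.3 − 2.1) = ln(2.195) / 1.2 = 0.7861 / 1.2 = 0.6551 km⁻¹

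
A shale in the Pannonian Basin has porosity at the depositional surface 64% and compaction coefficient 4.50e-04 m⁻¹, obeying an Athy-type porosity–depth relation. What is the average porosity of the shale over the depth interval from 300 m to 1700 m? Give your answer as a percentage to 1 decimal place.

Working in km (1 km = 1000 m; c in km⁻¹ = c in m⁻¹ × 1000):
⟨phi⟩ = (1/(d₂−d₁)) ∫ phi₀ e^(−cd) dd = phi₀·(e^(−c·d₁) − e^(−c·d₂)) / (c·(d₂−d₁))
e^(−0.45×0.3) = 0.8737; e^(−0.45×1.7) = 0.4653
⟨phi⟩ = 0.64 × (0.8737 − 0.4653) / (0.45 × 1.4) = 0.64 × 0.6482 = 0.4149

41.5%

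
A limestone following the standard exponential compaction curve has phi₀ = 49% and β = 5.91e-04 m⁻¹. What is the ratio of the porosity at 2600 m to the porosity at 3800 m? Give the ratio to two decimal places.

2.03

Working in km (1 km = 1000 m; β in km⁻¹ = β in m⁻¹ × 1000):
phi(Z₁)/phi(Z₂) = e^(−β·Z₁)/e^(−β·Z₂) = e^{β(Z₂−Z₁)}
= exp(0.591 × 1.2) = exp(0.7092) = 2.0324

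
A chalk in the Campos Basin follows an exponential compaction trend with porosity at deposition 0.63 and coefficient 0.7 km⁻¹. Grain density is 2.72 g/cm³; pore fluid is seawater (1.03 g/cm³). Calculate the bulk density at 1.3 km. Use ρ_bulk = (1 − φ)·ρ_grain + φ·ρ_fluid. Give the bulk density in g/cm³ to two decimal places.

Porosity at depth: φ = 0.63·exp(−0.7×1.3) = 0.63×0.4025 = 0.2536
Bulk density: ρ_b = (1−φ)ρ_g + φ·ρ_f = 0.7464×2.72 + 0.2536×1.03
       = 2.030 + 0.261 = 2.291 g/cm³

2.29 g/cm³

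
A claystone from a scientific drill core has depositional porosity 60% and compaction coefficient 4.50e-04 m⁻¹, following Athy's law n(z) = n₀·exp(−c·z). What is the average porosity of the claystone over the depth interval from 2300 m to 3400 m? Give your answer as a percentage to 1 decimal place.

Working in km (1 km = 1000 m; c in km⁻¹ = c in m⁻¹ × 1000):
⟨n⟩ = (1/(z₂−z₁)) ∫ n₀ e^(−cz) dz = n₀·(e^(−c·z₁) − e^(−c·z₂)) / (c·(z₂−z₁))
e^(−0.45×2.3) = 0.3552; e^(−0.45×3.4) = 0.2165
⟨n⟩ = 0.6 × (0.3552 − 0.2165) / (0.45 × 1.1) = 0.6 × 0.2802 = 0.1681

16.8%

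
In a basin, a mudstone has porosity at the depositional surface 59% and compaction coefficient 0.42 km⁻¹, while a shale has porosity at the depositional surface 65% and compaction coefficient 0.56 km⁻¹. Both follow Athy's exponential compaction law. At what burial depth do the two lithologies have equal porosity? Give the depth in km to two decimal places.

0.69 km

Set phi₀ₐ e^(−cₐd) = phi₀ᵦ e^(−cᵦd) ⇒ ln(phi₀ₐ/phi₀ᵦ) = (cₐ − cᵦ)·d
d = ln(0.59/0.65) / (0.42 − 0.56) = -0.0968 / -0.14 = 0.692 km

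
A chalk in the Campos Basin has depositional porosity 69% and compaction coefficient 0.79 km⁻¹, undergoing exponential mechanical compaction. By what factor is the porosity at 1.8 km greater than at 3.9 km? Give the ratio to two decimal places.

φ(d₁)/φ(d₂) = e^(−c·d₁)/e^(−c·d₂) = e^{c(d₂−d₁)}
= exp(0.79 × 2.1) = exp(1.659) = 5.2541

5.25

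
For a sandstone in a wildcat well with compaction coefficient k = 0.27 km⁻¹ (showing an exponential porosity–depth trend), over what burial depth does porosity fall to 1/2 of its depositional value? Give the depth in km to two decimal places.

2.57 km

n/n₀ = 1/2 ⇒ exp(−k·z) = 1/2 ⇒ z = ln(2) / k
z = 0.6931 / 0.27 = 2.567 km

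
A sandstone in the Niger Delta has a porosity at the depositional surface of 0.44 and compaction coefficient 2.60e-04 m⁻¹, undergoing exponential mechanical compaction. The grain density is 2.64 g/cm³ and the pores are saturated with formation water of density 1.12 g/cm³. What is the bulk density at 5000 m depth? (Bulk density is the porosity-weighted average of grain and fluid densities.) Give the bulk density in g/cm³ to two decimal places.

2.46 g/cm³

Working in km (1 km = 1000 m; k in km⁻¹ = k in m⁻¹ × 1000):
Porosity at depth: φ = 0.44·exp(−0.26×5) = 0.44×0.2725 = 0.1199
Bulk density: ρ_b = (1−φ)ρ_g + φ·ρ_f = 0.8801×2.64 + 0.1199×1.12
       = 2.323 + 0.134 = 2.458 g/cm³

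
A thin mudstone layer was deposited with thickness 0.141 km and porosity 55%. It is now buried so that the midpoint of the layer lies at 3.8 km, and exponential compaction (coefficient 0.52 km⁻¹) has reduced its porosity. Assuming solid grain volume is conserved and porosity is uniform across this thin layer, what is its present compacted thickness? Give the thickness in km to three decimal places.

0.069 km

Porosity at 3.8 km: n = 0.55·exp(−0.52×3.8) = 0.0762
Solid-volume conservation: h(1−n) = h₀(1−n₀) ⇒ h = h₀·(1−n₀)/(1−n)
h = 0.141 × (1 − 0.55)/(1 − 0.0762) = 0.141 × 0.4871 = 0.0687 km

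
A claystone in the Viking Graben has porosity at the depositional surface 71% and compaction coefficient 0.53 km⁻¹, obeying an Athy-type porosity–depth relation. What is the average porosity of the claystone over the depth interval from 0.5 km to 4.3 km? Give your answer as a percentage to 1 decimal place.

⟨φ⟩ = (1/(z₂−z₁)) ∫ φ₀ e^(−βz) dz = φ₀·(e^(−β·z₁) − e^(−β·z₂)) / (β·(z₂−z₁))
e^(−0.53×0.5) = 0.7672; e^(−0.53×4.3) = 0.1024
⟨φ⟩ = 0.71 × (0.7672 − 0.1024) / (0.53 × 3.8) = 0.71 × 0.3301 = 0.2344

23.4%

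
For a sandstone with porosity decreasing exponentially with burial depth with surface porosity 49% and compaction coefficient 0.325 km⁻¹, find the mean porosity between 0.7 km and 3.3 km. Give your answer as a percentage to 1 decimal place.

⟨φ⟩ = (1/(z₂−z₁)) ∫ φ₀ e^(−βz) dz = φ₀·(e^(−β·z₁) − e^(−β·z₂)) / (β·(z₂−z₁))
e^(−0.325×0.7) = 0.7965; e^(−0.325×3.3) = 0.3422
⟨φ⟩ = 0.49 × (0.7965 − 0.3422) / (0.325 × 2.6) = 0.49 × 0.5377 = 0.2635

26.3%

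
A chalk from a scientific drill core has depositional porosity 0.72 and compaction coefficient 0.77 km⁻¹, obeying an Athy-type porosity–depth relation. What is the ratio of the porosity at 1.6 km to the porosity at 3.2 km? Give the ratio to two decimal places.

3.43

phi(d₁)/phi(d₂) = e^(−k·d₁)/e^(−k·d₂) = e^{k(d₂−d₁)}
= exp(0.77 × 1.6) = exp(1.232) = 3.4281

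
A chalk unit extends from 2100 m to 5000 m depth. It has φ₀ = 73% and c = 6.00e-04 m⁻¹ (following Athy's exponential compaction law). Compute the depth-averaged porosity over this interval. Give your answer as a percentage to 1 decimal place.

9.8%

Working in km (1 km = 1000 m; c in km⁻¹ = c in m⁻¹ × 1000):
⟨φ⟩ = (1/(Z₂−Z₁)) ∫ φ₀ e^(−cZ) dZ = φ₀·(e^(−c·Z₁) − e^(−c·Z₂)) / (c·(Z₂−Z₁))
e^(−0.6×2.1) = 0.2837; e^(−0.6×5) = 0.0498
⟨φ⟩ = 0.73 × (0.2837 − 0.0498) / (0.6 × 2.9) = 0.73 × 0.1344 = 0.0981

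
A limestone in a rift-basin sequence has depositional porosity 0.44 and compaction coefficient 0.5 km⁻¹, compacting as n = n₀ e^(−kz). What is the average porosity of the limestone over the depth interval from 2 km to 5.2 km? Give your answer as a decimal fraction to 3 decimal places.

0.081

⟨n⟩ = (1/(z₂−z₁)) ∫ n₀ e^(−kz) dz = n₀·(e^(−k·z₁) − e^(−k·z₂)) / (k·(z₂−z₁))
e^(−0.5×2) = 0.3679; e^(−0.5×5.2) = 0.0743
⟨n⟩ = 0.44 × (0.3679 − 0.0743) / (0.5 × 3.2) = 0.44 × 0.1835 = 0.0807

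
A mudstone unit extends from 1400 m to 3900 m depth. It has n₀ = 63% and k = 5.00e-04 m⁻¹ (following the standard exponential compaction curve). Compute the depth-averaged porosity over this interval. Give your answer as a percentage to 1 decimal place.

Working in km (1 km = 1000 m; k in km⁻¹ = k in m⁻¹ × 1000):
⟨n⟩ = (1/(Z₂−Z₁)) ∫ n₀ e^(−kZ) dZ = n₀·(e^(−k·Z₁) − e^(−k·Z₂)) / (k·(Z₂−Z₁))
e^(−0.5×1.4) = 0.4966; e^(−0.5×3.9) = 0.1423
⟨n⟩ = 0.63 × (0.4966 − 0.1423) / (0.5 × 2.5) = 0.63 × 0.2834 = 0.1786

17.9%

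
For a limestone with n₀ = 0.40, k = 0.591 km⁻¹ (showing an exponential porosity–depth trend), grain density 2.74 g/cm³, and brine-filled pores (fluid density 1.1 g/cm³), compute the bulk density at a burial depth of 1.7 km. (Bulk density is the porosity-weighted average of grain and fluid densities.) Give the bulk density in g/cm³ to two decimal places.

2.50 g/cm³

Porosity at depth: n = 0.4·exp(−0.591×1.7) = 0.4×0.3662 = 0.1465
Bulk density: ρ_b = (1−n)ρ_g + n·ρ_f = 0.8535×2.74 + 0.1465×1.1
       = 2.339 + 0.161 = 2.500 g/cm³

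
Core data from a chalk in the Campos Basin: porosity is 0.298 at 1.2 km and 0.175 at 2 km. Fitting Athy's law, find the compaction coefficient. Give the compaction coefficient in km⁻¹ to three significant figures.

Athy: phi(Z) = phi₀ e^(−cZ) ⇒ phi₁/phi₂ = e^{c(Z₂−Z₁)} ⇒ c = ln(phi₁/phi₂)/(Z₂−Z₁)
c = ln(0.298/0.175) / (2 − 1.2) = ln(1.703) / 0.8 = 0.5323 / 0.8 = 0.6654 km⁻¹

0.665 km⁻¹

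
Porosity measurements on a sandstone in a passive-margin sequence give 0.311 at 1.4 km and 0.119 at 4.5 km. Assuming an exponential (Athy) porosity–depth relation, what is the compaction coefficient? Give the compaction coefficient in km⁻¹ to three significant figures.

0.310 km⁻¹

Athy: phi(z) = phi₀ e^(−cz) ⇒ phi₁/phi₂ = e^{c(z₂−z₁)} ⇒ c = ln(phi₁/phi₂)/(z₂−z₁)
c = ln(0.311/0.119) / (4.5 − 1.4) = ln(2.613) / 3.1 = 0.9607 / 3.1 = 0.3099 km⁻¹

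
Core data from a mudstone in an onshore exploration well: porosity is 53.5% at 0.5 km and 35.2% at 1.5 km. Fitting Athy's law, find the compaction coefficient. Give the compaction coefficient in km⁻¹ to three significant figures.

Athy: φ(Z) = φ₀ e^(−cZ) ⇒ φ₁/φ₂ = e^{c(Z₂−Z₁)} ⇒ c = ln(φ₁/φ₂)/(Z₂−Z₁)
c = ln(0.535/0.352) / (1.5 − 0.5) = ln(1.52) / 1 = 0.4186 / 1 = 0.4186 km⁻¹

0.419 km⁻¹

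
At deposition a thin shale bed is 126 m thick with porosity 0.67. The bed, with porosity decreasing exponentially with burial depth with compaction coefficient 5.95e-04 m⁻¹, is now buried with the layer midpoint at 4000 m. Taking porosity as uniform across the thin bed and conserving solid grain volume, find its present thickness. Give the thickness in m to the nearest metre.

Working in km (1 km = 1000 m; c in km⁻¹ = c in m⁻¹ × 1000):
Porosity at 4 km: φ = 0.67·exp(−0.595×4) = 0.0620
Solid-volume conservation: h(1−φ) = h₀(1−φ₀) ⇒ h = h₀·(1−φ₀)/(1−φ)
h = 0.126 × (1 − 0.67)/(1 − 0.0620) = 0.126 × 0.3518 = 0.0443 km

44 m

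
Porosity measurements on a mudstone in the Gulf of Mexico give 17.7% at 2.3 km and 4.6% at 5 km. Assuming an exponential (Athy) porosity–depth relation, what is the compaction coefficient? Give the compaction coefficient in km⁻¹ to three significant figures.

Athy: phi(d) = phi₀ e^(−kd) ⇒ phi₁/phi₂ = e^{k(d₂−d₁)} ⇒ k = ln(phi₁/phi₂)/(d₂−d₁)
k = ln(0.177/0.046) / (5 − 2.3) = ln(3.848) / 2.7 = 1.3475 / 2.7 = 0.4991 km⁻¹

0.499 km⁻¹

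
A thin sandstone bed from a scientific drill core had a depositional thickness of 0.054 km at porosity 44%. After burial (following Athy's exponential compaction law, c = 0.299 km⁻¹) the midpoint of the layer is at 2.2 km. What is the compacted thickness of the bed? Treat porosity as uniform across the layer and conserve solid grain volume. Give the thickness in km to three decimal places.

0.039 km

Porosity at 2.2 km: phi = 0.44·exp(−0.299×2.2) = 0.2279
Solid-volume conservation: h(1−phi) = h₀(1−phi₀) ⇒ h = h₀·(1−phi₀)/(1−phi)
h = 0.054 × (1 − 0.44)/(1 − 0.2279) = 0.054 × 0.7253 = 0.0392 km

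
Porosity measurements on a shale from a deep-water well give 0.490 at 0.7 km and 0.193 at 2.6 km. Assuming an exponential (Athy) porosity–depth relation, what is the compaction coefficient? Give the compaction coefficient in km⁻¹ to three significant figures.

0.490 km⁻¹

Athy: φ(Z) = φ₀ e^(−βZ) ⇒ φ₁/φ₂ = e^{β(Z₂−Z₁)} ⇒ β = ln(φ₁/φ₂)/(Z₂−Z₁)
β = ln(0.49/0.193) / (2.6 − 0.7) = ln(2.539) / 1.9 = 0.9317 / 1.9 = 0.4904 km⁻¹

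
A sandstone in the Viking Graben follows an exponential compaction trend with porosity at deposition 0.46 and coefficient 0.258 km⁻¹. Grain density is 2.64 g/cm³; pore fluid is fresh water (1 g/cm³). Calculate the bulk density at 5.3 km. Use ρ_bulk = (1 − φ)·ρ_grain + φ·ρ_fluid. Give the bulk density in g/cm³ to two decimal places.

2.45 g/cm³

Porosity at depth: phi = 0.46·exp(−0.258×5.3) = 0.46×0.2548 = 0.1172
Bulk density: ρ_b = (1−phi)ρ_g + phi·ρ_f = 0.8828×2.64 + 0.1172×1
       = 2.331 + 0.117 = 2.448 g/cm³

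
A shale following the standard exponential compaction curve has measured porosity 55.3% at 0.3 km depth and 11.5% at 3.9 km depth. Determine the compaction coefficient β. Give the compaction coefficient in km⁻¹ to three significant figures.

Athy: φ(z) = φ₀ e^(−βz) ⇒ φ₁/φ₂ = e^{β(z₂−z₁)} ⇒ β = ln(φ₁/φ₂)/(z₂−z₁)
β = ln(0.553/0.115) / (3.9 − 0.3) = ln(4.809) / 3.6 = 1.5704 / 3.6 = 0.4362 km⁻¹

0.436 km⁻¹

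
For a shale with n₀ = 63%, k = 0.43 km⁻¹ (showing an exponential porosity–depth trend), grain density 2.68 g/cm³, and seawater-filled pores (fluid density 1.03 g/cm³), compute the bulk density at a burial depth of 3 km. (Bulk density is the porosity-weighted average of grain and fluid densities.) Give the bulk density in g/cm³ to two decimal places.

2.39 g/cm³

Porosity at depth: n = 0.63·exp(−0.43×3) = 0.63×0.2753 = 0.1734
Bulk density: ρ_b = (1−n)ρ_g + n·ρ_f = 0.8266×2.68 + 0.1734×1.03
       = 2.215 + 0.179 = 2.394 g/cm³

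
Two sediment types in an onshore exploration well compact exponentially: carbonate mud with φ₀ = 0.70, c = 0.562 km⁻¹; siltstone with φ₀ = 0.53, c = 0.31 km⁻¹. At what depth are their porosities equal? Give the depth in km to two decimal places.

1.10 km

Set φ₀ₐ e^(−cₐd) = φ₀ᵦ e^(−cᵦd) ⇒ ln(φ₀ₐ/φ₀ᵦ) = (cₐ − cᵦ)·d
d = ln(0.7/0.53) / (0.562 − 0.31) = 0.2782 / 0.252 = 1.104 km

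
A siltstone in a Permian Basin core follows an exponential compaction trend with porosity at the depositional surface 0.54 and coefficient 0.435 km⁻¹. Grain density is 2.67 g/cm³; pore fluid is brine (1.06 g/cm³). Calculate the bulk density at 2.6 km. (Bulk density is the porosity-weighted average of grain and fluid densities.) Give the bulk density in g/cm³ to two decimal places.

Porosity at depth: φ = 0.54·exp(−0.435×2.6) = 0.54×0.3227 = 0.1743
Bulk density: ρ_b = (1−φ)ρ_g + φ·ρ_f = 0.8257×2.67 + 0.1743×1.06
       = 2.205 + 0.185 = 2.389 g/cm³

2.39 g/cm³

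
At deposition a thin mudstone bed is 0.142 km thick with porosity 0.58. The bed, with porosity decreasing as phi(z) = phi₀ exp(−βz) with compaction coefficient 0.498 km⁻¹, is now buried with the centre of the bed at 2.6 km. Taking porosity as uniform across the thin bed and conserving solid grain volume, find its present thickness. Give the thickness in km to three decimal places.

Porosity at 2.6 km: phi = 0.58·exp(−0.498×2.6) = 0.1589
Solid-volume conservation: h(1−phi) = h₀(1−phi₀) ⇒ h = h₀·(1−phi₀)/(1−phi)
h = 0.142 × (1 − 0.58)/(1 − 0.1589) = 0.142 × 0.4993 = 0.0709 km

0.071 km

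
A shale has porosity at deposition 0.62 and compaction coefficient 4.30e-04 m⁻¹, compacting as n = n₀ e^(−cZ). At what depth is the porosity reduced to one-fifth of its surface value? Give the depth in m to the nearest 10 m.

Working in km (1 km = 1000 m; c in km⁻¹ = c in m⁻¹ × 1000):
n/n₀ = 1/5 ⇒ exp(−c·Z) = 1/5 ⇒ Z = ln(5) / c
Z = 1.6094 / 0.43 = 3.743 km

3740 m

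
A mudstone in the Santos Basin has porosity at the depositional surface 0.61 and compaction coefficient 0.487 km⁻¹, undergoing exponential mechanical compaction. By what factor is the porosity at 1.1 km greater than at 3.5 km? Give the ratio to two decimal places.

φ(d₁)/φ(d₂) = e^(−c·d₁)/e^(−c·d₂) = e^{c(d₂−d₁)}
= exp(0.487 × 2.4) = exp(1.169) = 3.2181

3.22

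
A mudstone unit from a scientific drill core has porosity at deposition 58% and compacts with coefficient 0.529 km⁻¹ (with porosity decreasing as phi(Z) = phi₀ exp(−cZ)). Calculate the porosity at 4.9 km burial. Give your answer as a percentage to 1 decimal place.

4.3%

phi = phi₀·exp(−c·Z) = 0.58 × exp(−0.529 × 4.9) = 0.58 × exp(−2.592)
  = 0.58 × 0.0749 = 0.0434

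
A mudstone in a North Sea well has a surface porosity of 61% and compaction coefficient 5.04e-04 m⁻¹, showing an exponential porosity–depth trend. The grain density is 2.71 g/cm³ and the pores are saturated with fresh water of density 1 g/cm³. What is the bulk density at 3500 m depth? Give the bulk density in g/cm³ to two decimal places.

2.53 g/cm³

Working in km (1 km = 1000 m; k in km⁻¹ = k in m⁻¹ × 1000):
Porosity at depth: n = 0.61·exp(−0.504×3.5) = 0.61×0.1714 = 0.1045
Bulk density: ρ_b = (1−n)ρ_g + n·ρ_f = 0.8955×2.71 + 0.1045×1
       = 2.427 + 0.105 = 2.531 g/cm³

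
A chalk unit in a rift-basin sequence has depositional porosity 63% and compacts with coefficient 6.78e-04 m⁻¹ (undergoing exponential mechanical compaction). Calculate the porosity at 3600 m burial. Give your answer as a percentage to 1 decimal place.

Working in km (1 km = 1000 m; c in km⁻¹ = c in m⁻¹ × 1000):
phi = phi₀·exp(−c·d) = 0.63 × exp(−0.678 × 3.6) = 0.63 × exp(−2.441)
  = 0.63 × 0.0871 = 0.0549

5.5%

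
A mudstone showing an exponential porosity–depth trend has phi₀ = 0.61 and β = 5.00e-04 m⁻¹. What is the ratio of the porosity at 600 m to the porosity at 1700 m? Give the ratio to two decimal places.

1.73

Working in km (1 km = 1000 m; β in km⁻¹ = β in m⁻¹ × 1000):
phi(z₁)/phi(z₂) = e^(−β·z₁)/e^(−β·z₂) = e^{β(z₂−z₁)}
= exp(0.5 × 1.1) = exp(0.55) = 1.7333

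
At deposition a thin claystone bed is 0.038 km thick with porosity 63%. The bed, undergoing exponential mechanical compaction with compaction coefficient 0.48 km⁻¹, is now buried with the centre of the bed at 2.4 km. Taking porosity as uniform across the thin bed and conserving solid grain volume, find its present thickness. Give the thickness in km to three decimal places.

Porosity at 2.4 km: n = 0.63·exp(−0.48×2.4) = 0.1991
Solid-volume conservation: h(1−n) = h₀(1−n₀) ⇒ h = h₀·(1−n₀)/(1−n)
h = 0.038 × (1 − 0.63)/(1 − 0.1991) = 0.038 × 0.4620 = 0.0176 km

0.018 km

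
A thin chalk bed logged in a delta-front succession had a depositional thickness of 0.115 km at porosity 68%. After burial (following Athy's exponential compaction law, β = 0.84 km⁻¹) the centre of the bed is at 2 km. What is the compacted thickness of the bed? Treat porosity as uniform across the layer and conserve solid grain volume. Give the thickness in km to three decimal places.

0.042 km

Porosity at 2 km: φ = 0.68·exp(−0.84×2) = 0.1267
Solid-volume conservation: h(1−φ) = h₀(1−φ₀) ⇒ h = h₀·(1−φ₀)/(1−φ)
h = 0.115 × (1 − 0.68)/(1 − 0.1267) = 0.115 × 0.3664 = 0.0421 km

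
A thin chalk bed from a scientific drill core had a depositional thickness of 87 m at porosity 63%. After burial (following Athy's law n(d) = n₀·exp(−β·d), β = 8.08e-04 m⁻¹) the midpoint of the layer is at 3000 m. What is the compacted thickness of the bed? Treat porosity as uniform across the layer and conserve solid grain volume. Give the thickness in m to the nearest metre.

34 m

Working in km (1 km = 1000 m; β in km⁻¹ = β in m⁻¹ × 1000):
Porosity at 3 km: n = 0.63·exp(−0.808×3) = 0.0558
Solid-volume conservation: h(1−n) = h₀(1−n₀) ⇒ h = h₀·(1−n₀)/(1−n)
h = 0.087 × (1 − 0.63)/(1 − 0.0558) = 0.087 × 0.3919 = 0.0341 km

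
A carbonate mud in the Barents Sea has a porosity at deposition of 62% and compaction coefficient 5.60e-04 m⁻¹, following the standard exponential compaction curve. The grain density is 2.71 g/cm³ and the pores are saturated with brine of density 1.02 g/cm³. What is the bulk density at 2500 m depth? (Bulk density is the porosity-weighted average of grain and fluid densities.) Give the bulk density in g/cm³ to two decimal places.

2.45 g/cm³

Working in km (1 km = 1000 m; k in km⁻¹ = k in m⁻¹ × 1000):
Porosity at depth: phi = 0.62·exp(−0.56×2.5) = 0.62×0.2466 = 0.1529
Bulk density: ρ_b = (1−phi)ρ_g + phi·ρ_f = 0.8471×2.71 + 0.1529×1.02
       = 2.296 + 0.156 = 2.452 g/cm³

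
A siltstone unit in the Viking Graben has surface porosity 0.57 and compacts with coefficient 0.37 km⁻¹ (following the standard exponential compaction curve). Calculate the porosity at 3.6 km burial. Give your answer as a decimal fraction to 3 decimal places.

n = n₀·exp(−k·d) = 0.57 × exp(−0.37 × 3.6) = 0.57 × exp(−1.332)
  = 0.57 × 0.2639 = 0.1505

0.150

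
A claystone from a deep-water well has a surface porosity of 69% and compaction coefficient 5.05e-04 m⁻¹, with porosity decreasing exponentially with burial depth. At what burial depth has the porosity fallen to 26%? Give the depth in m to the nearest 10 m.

1930 m

Working in km (1 km = 1000 m; β in km⁻¹ = β in m⁻¹ × 1000):
Invert Athy's law: z = ln(phi₀/phi) / β
z = ln(0.69/0.26) / 0.505 = ln(2.654) / 0.505 = 0.9760 / 0.505 = 1.933 km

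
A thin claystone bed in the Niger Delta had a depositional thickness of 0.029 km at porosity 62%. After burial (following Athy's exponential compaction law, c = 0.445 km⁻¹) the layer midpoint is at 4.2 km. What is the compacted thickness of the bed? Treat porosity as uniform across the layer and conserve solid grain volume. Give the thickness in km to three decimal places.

Porosity at 4.2 km: n = 0.62·exp(−0.445×4.2) = 0.0957
Solid-volume conservation: h(1−n) = h₀(1−n₀) ⇒ h = h₀·(1−n₀)/(1−n)
h = 0.029 × (1 − 0.62)/(1 − 0.0957) = 0.029 × 0.4202 = 0.0122 km

0.012 km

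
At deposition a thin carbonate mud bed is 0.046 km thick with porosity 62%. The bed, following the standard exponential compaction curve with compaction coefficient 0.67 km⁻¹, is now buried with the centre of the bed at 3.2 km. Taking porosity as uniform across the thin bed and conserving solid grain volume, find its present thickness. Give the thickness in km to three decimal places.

Porosity at 3.2 km: φ = 0.62·exp(−0.67×3.2) = 0.0727
Solid-volume conservation: h(1−φ) = h₀(1−φ₀) ⇒ h = h₀·(1−φ₀)/(1−φ)
h = 0.046 × (1 − 0.62)/(1 − 0.0727) = 0.046 × 0.4098 = 0.0188 km

0.019 km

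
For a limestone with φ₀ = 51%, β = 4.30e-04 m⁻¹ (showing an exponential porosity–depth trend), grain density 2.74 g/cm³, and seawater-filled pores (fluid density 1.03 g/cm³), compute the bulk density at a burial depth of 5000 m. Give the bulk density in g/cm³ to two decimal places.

2.64 g/cm³

Working in km (1 km = 1000 m; β in km⁻¹ = β in m⁻¹ × 1000):
Porosity at depth: φ = 0.51·exp(−0.43×5) = 0.51×0.1165 = 0.0594
Bulk density: ρ_b = (1−φ)ρ_g + φ·ρ_f = 0.9406×2.74 + 0.0594×1.03
       = 2.577 + 0.061 = 2.638 g/cm³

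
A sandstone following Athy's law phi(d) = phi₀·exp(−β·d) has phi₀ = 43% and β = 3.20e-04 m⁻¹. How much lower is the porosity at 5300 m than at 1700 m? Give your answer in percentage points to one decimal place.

Working in km (1 km = 1000 m; β in km⁻¹ = β in m⁻¹ × 1000):
phi(1.7) = 0.43·e^(−0.32×1.7) = 0.2496
phi(5.3) = 0.43·e^(−0.32×5.3) = 0.0789
Δphi = 0.2496 − 0.0789 = 0.1707

17.1 percentage points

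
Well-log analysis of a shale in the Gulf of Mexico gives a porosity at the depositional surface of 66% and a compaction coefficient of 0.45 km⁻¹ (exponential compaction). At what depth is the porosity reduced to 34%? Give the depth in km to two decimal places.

Invert Athy's law: z = ln(phi₀/phi) / β
z = ln(0.66/0.34) / 0.45 = ln(1.941) / 0.45 = 0.6633 / 0.45 = 1.474 km

1.47 km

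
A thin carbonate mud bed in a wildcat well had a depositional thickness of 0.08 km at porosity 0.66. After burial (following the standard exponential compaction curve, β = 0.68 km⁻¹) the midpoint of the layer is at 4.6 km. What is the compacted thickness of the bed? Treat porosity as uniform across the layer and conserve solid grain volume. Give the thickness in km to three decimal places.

Porosity at 4.6 km: φ = 0.66·exp(−0.68×4.6) = 0.0289
Solid-volume conservation: h(1−φ) = h₀(1−φ₀) ⇒ h = h₀·(1−φ₀)/(1−φ)
h = 0.08 × (1 − 0.66)/(1 − 0.0289) = 0.08 × 0.3501 = 0.0280 km

0.028 km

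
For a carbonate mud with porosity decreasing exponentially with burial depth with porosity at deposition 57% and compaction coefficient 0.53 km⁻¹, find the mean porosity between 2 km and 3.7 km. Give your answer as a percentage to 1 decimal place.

13.0%

⟨φ⟩ = (1/(z₂−z₁)) ∫ φ₀ e^(−βz) dz = φ₀·(e^(−β·z₁) − e^(−β·z₂)) / (β·(z₂−z₁))
e^(−0.53×2) = 0.3465; e^(−0.53×3.7) = 0.1407
⟨φ⟩ = 0.57 × (0.3465 − 0.1407) / (0.53 × 1.7) = 0.57 × 0.2283 = 0.1302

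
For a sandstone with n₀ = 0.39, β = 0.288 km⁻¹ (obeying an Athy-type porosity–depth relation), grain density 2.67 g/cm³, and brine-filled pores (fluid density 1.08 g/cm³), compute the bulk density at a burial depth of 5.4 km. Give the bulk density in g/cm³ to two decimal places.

2.54 g/cm³

Porosity at depth: n = 0.39·exp(−0.288×5.4) = 0.39×0.2111 = 0.0823
Bulk density: ρ_b = (1−n)ρ_g + n·ρ_f = 0.9177×2.67 + 0.0823×1.08
       = 2.450 + 0.089 = 2.539 g/cm³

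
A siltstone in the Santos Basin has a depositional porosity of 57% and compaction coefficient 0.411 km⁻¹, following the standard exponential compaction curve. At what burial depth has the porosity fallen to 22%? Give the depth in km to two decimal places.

2.32 km

Invert Athy's law: z = ln(n₀/n) / k
z = ln(0.57/0.22) / 0.411 = ln(2.591) / 0.411 = 0.9520 / 0.411 = 2.316 km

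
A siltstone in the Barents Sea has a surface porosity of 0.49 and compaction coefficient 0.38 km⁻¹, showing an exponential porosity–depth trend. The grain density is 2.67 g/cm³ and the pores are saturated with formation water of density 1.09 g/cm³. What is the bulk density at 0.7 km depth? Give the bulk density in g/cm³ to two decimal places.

Porosity at depth: phi = 0.49·exp(−0.38×0.7) = 0.49×0.7664 = 0.3756
Bulk density: ρ_b = (1−phi)ρ_g + phi·ρ_f = 0.6244×2.67 + 0.3756×1.09
       = 1.667 + 0.409 = 2.077 g/cm³

2.08 g/cm³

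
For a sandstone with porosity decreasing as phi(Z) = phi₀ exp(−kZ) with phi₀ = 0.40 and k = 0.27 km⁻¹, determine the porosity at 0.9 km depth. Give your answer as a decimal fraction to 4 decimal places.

phi = phi₀·exp(−k·Z) = 0.4 × exp(−0.27 × 0.9) = 0.4 × exp(−0.243)
  = 0.4 × 0.7843 = 0.3137

0.3137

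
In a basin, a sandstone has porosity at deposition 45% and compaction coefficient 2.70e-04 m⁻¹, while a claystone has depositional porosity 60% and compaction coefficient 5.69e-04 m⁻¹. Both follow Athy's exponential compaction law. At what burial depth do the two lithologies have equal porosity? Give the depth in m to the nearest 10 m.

960 m

Working in km (1 km = 1000 m; β in km⁻¹ = β in m⁻¹ × 1000):
Set phi₀ₐ e^(−βₐd) = phi₀ᵦ e^(−βᵦd) ⇒ ln(phi₀ₐ/phi₀ᵦ) = (βₐ − βᵦ)·d
d = ln(0.45/0.6) / (0.27 − 0.569) = -0.2877 / -0.299 = 0.962 km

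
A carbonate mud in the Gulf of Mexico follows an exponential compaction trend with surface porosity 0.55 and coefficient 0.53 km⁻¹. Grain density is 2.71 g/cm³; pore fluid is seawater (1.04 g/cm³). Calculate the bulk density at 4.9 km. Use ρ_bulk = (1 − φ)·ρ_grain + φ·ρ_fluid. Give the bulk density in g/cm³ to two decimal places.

2.64 g/cm³

Porosity at depth: n = 0.55·exp(−0.53×4.9) = 0.55×0.0745 = 0.0410
Bulk density: ρ_b = (1−n)ρ_g + n·ρ_f = 0.9590×2.71 + 0.0410×1.04
       = 2.599 + 0.043 = 2.642 g/cm³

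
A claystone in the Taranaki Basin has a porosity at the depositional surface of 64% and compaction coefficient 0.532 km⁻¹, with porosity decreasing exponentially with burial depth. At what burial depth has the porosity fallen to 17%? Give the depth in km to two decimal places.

Invert Athy's law: Z = ln(n₀/n) / k
Z = ln(0.64/0.17) / 0.532 = ln(3.765) / 0.532 = 1.3257 / 0.532 = 2.492 km

2.49 km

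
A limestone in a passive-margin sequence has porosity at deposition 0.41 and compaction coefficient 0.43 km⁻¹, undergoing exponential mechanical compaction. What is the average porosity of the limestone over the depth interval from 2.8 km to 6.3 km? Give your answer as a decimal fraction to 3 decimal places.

⟨φ⟩ = (1/(z₂−z₁)) ∫ φ₀ e^(−βz) dz = φ₀·(e^(−β·z₁) − e^(−β·z₂)) / (β·(z₂−z₁))
e^(−0.43×2.8) = 0.3000; e^(−0.43×6.3) = 0.0666
⟨φ⟩ = 0.41 × (0.3000 − 0.0666) / (0.43 × 3.5) = 0.41 × 0.1551 = 0.0636

0.064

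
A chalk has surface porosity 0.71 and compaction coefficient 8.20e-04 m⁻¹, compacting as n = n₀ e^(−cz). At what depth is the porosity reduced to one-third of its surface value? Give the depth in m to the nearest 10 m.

Working in km (1 km = 1000 m; c in km⁻¹ = c in m⁻¹ × 1000):
n/n₀ = 1/3 ⇒ exp(−c·z) = 1/3 ⇒ z = ln(3) / c
z = 1.0986 / 0.82 = 1.340 km

1340 m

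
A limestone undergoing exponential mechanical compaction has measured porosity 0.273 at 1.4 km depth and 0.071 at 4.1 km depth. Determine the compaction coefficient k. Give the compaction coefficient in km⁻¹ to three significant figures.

Athy: phi(z) = phi₀ e^(−kz) ⇒ phi₁/phi₂ = e^{k(z₂−z₁)} ⇒ k = ln(phi₁/phi₂)/(z₂−z₁)
k = ln(0.273/0.071) / (4.1 − 1.4) = ln(3.845) / 2.7 = 1.3468 / 2.7 = 0.4988 km⁻¹

0.499 km⁻¹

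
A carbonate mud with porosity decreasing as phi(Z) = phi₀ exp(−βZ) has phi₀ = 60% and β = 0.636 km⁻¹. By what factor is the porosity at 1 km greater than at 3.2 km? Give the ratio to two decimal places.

phi(Z₁)/phi(Z₂) = e^(−β·Z₁)/e^(−β·Z₂) = e^{β(Z₂−Z₁)}
= exp(0.636 × 2.2) = exp(1.399) = 4.0520

4.05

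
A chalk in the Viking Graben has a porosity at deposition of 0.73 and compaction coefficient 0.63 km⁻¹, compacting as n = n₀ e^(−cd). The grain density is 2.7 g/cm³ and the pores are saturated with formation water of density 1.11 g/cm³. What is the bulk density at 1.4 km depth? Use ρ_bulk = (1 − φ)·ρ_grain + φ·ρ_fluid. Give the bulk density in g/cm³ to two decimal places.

Porosity at depth: n = 0.73·exp(−0.63×1.4) = 0.73×0.4140 = 0.3022
Bulk density: ρ_b = (1−n)ρ_g + n·ρ_f = 0.6978×2.7 + 0.3022×1.11
       = 1.884 + 0.335 = 2.220 g/cm³

2.22 g/cm³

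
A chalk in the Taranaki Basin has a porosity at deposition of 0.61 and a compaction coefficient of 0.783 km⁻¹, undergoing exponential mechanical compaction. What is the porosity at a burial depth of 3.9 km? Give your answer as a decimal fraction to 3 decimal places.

0.029

φ = φ₀·exp(−β·Z) = 0.61 × exp(−0.783 × 3.9) = 0.61 × exp(−3.054)
  = 0.61 × 0.0472 = 0.0288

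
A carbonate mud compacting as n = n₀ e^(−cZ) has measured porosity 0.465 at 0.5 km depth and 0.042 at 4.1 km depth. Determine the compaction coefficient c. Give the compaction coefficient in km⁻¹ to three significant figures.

Athy: n(Z) = n₀ e^(−cZ) ⇒ n₁/n₂ = e^{c(Z₂−Z₁)} ⇒ c = ln(n₁/n₂)/(Z₂−Z₁)
c = ln(0.465/0.042) / (4.1 − 0.5) = ln(11.07) / 3.6 = 2.4044 / 3.6 = 0.6679 km⁻¹

0.668 km⁻¹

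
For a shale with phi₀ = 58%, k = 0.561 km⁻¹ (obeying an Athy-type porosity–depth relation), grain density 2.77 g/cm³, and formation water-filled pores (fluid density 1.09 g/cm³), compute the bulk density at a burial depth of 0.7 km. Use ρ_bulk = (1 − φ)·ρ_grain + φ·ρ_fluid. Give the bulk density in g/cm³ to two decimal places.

Porosity at depth: phi = 0.58·exp(−0.561×0.7) = 0.58×0.6752 = 0.3916
Bulk density: ρ_b = (1−phi)ρ_g + phi·ρ_f = 0.6084×2.77 + 0.3916×1.09
       = 1.685 + 0.427 = 2.112 g/cm³

2.11 g/cm³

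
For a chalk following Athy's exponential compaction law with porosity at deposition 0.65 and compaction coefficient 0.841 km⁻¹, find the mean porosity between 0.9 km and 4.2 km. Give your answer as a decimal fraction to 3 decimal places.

0.103

⟨n⟩ = (1/(d₂−d₁)) ∫ n₀ e^(−βd) dd = n₀·(e^(−β·d₁) − e^(−β·d₂)) / (β·(d₂−d₁))
e^(−0.841×0.9) = 0.4691; e^(−0.841×4.2) = 0.0292
⟨n⟩ = 0.65 × (0.4691 − 0.0292) / (0.841 × 3.3) = 0.65 × 0.1585 = 0.1030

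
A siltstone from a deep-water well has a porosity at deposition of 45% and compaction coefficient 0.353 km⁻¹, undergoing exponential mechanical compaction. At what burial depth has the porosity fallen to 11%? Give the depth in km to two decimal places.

3.99 km

Invert Athy's law: z = ln(n₀/n) / β
z = ln(0.45/0.11) / 0.353 = ln(4.091) / 0.353 = 1.4088 / 0.353 = 3.991 km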